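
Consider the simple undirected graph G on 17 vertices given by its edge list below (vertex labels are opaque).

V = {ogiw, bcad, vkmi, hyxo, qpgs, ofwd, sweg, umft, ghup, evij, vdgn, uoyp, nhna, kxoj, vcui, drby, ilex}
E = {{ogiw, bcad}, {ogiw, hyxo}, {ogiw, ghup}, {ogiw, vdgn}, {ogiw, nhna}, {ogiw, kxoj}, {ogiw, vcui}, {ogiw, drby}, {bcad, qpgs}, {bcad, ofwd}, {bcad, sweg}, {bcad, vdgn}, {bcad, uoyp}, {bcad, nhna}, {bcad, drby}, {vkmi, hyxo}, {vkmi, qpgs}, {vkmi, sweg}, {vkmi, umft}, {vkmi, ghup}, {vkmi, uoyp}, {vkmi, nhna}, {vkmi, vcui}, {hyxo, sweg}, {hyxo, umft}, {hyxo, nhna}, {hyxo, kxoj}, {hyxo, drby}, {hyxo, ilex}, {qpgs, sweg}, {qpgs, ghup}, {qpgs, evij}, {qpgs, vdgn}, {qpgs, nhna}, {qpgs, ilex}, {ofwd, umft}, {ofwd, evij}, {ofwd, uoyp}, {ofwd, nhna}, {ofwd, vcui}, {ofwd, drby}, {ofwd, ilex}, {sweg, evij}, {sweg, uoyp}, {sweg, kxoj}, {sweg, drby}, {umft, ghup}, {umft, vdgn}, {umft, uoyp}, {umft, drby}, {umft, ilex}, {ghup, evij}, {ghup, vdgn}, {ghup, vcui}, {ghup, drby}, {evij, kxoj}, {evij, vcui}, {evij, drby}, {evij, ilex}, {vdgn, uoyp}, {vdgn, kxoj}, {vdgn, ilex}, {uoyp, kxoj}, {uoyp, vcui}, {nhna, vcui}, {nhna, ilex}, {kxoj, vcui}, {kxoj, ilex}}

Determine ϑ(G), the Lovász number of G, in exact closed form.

Vertex bcad has 8 neighbors: ogiw, qpgs, ofwd, sweg, vdgn, uoyp, nhna, drby.
deg(uoyp) = 8; N(uoyp) = {bcad, vkmi, ofwd, sweg, umft, vdgn, kxoj, vcui}.
deg(evij) = 8; N(evij) = {qpgs, ofwd, sweg, ghup, kxoj, vcui, drby, ilex}.
Vertex ilex has 8 neighbors: hyxo, qpgs, ofwd, umft, evij, vdgn, nhna, kxoj.
8-regular, N=17; strongly regular (17,8,3,4).
A has 3 distinct eigenvalues ≈ [8.0, 1.5616, -2.5616].
λ_max=8, λ_min=-sqrt(17)/2 - 1/2; ϑ = −17·λ_min/(λ_max−λ_min) = sqrt(17).
= 4.123105626… (decimal).

sqrt(17)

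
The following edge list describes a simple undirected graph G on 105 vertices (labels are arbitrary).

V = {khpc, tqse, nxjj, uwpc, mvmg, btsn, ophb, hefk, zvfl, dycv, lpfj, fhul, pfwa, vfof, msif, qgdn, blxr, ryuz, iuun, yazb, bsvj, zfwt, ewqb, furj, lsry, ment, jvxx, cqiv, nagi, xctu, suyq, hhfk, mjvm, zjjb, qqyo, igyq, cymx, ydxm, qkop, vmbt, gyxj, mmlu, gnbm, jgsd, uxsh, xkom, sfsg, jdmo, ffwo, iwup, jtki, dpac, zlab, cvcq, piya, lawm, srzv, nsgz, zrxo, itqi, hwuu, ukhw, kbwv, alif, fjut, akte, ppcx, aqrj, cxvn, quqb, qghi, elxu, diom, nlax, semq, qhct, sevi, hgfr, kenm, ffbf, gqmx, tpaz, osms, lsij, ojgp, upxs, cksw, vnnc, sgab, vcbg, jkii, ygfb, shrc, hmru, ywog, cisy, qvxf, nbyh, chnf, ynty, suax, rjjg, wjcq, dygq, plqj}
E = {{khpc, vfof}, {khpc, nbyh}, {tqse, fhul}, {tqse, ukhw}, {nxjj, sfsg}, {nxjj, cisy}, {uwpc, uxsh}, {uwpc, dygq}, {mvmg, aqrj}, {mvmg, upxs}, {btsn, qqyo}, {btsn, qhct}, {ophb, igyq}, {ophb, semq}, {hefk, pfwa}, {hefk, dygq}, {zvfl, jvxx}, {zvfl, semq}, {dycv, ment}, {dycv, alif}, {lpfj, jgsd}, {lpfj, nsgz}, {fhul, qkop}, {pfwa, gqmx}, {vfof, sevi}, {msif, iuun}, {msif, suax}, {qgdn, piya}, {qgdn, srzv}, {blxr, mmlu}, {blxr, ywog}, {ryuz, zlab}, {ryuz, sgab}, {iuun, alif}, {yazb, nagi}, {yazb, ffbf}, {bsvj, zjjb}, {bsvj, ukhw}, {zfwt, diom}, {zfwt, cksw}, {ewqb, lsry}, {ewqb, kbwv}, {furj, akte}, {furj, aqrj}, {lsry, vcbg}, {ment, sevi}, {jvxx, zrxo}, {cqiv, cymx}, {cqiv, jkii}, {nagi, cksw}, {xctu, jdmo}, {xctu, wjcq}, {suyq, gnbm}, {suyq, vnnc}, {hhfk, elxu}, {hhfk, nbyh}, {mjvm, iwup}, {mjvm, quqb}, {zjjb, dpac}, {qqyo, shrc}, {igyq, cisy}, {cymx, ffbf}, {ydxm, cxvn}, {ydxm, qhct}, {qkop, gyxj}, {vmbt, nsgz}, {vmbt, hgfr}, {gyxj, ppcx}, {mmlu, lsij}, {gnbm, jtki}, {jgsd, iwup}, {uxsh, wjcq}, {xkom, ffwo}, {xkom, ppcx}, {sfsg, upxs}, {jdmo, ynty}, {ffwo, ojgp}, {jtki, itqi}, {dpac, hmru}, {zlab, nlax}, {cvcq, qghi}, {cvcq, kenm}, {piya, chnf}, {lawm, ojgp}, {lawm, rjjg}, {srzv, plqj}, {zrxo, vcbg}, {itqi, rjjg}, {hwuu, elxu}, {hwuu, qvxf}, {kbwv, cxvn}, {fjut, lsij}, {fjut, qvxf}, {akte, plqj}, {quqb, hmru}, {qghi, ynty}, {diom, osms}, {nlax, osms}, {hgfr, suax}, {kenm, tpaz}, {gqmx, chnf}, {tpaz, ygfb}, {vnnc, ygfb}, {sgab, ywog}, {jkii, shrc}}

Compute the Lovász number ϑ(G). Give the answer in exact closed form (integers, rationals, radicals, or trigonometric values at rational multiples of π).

deg(hhfk) = 2; N(hhfk) = {elxu, nbyh}.
deg(nlax) = 2; N(nlax) = {zlab, osms}.
Vertex diom has 2 neighbors: zfwt, osms.
deg(dygq) = 2; N(dygq) = {uwpc, hefk}.
Regular of degree 2 on 105 vertices: a single 105-cycle (edge-transitive).
A has 53 distinct eigenvalues ≈ [2.0, 1.996, 1.986, 1.968, 1.943, 1.911, 1.872, 1.827, 1.775, 1.717, 1.652, 1.582, 1.506, 1.425, 1.338, 1.247, 1.151, 1.051, 0.948, 0.841, 0.731, 0.618, 0.503, 0.387, 0.268, 0.149, 0.03, -0.09, -0.209, -0.328, -0.445, -0.561, -0.675, -0.786, -0.895, -1.0, -1.102, -1.2, -1.293, -1.382, -1.466, -1.545, -1.618, -1.685, -1.747, -1.802, -1.851, -1.893, -1.928, -1.956, -1.978, -1.992, -1.999].
Lovász: ϑ = −105(-2*cos(pi/105))/(2+-(-1)*2*cos(pi/105)) = 105*cos(pi/105)/(cos(pi/105) + 1).
= 52.488249… (decimal).
Sandwich: α(G)=52 ≤ ϑ(G)=105*cos(pi/105)/(cos(pi/105) + 1) ≤ χ(Ḡ)=53 (both strict).

105*cos(pi/105)/(cos(pi/105) + 1)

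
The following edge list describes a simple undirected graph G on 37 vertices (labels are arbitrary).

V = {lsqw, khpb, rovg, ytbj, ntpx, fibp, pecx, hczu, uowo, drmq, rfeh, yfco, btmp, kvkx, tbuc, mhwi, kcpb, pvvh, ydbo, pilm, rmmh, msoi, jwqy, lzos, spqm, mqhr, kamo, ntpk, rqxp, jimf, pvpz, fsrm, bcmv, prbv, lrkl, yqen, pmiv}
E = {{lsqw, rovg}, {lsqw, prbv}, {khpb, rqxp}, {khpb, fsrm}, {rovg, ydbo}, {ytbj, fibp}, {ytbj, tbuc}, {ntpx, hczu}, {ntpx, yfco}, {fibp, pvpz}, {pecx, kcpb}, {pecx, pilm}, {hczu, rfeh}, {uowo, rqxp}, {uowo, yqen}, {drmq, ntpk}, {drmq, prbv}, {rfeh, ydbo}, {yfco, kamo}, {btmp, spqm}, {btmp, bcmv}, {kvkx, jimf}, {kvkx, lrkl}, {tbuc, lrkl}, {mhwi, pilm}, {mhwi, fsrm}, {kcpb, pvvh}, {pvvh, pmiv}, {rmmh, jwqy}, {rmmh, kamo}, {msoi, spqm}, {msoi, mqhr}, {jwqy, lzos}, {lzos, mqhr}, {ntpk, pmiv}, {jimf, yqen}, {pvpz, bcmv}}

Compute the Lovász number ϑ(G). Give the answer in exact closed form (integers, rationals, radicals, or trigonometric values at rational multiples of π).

37*cos(pi/37)/(cos(pi/37) + 1)

deg(lsqw) = 2; N(lsqw) = {rovg, prbv}.
N(lzos) = {jwqy, mqhr}, |N(lzos)| = 2.
deg(fsrm) = 2; N(fsrm) = {khpb, mhwi}.
deg(yfco) = 2; N(yfco) = {ntpx, kamo}.
Regular of degree 2 on 37 vertices: this is C_{37}, the 37-cycle.
Distinct eigenvalues (to 3 d.p.): [2.0, 1.971, 1.886, 1.746, 1.556, 1.321, 1.049, 0.746, 0.421, 0.085, -0.254, -0.586, -0.9, -1.189, -1.444, -1.657, -1.822, -1.935, -1.993].
λ_max=2, λ_min=-2*cos(pi/37); ϑ = −37·λ_min/(λ_max−λ_min) = 37*cos(pi/37)/(cos(pi/37) + 1).
= 18.4666… (decimal).
18 ≤ 37*cos(pi/37)/(cos(pi/37) + 1) ≤ 19: both strict.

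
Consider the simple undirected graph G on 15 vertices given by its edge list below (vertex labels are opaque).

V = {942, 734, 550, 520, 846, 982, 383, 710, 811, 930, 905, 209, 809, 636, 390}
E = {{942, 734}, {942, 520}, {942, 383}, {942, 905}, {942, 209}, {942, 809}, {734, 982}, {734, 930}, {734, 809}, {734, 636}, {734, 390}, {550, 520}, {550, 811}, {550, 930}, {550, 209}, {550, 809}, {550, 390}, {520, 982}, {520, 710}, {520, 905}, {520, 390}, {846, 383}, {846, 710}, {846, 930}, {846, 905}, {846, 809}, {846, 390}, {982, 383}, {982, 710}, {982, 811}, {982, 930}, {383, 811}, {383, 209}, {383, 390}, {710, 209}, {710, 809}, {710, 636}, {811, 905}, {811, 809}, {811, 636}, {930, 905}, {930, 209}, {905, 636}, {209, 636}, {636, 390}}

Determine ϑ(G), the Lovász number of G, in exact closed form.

5

N(520) = {942, 550, 982, 710, 905, 390}, |N(520)| = 6.
deg(982) = 6; N(982) = {734, 520, 383, 710, 811, 930}.
N(811) = {550, 982, 383, 905, 809, 636}, |N(811)| = 6.
N(905) = {942, 520, 846, 811, 930, 636}, |N(905)| = 6.
Every vertex has degree 6 (N=15); this is K(6,2), the Kneser graph.
spec(A) ≈ [6.0, 1.0, -3.0] (distinct, 4 d.p.).
Lovász (edge-transitive): ϑ = −15·(-3)/((6)−(-3)) = 5.
≈ 5.0000000 (to 7 d.p.).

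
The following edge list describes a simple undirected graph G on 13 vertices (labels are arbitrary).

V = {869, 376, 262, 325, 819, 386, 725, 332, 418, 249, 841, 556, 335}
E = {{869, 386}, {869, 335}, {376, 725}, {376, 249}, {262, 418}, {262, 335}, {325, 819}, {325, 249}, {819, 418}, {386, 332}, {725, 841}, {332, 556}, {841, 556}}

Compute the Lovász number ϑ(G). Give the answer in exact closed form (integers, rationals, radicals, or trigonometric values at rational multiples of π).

13*cos(pi/13)/(cos(pi/13) + 1)

N(418) = {262, 819}, |N(418)| = 2.
deg(332) = 2; N(332) = {386, 556}.
deg(819) = 2; N(819) = {325, 418}.
Vertex 556 has 2 neighbors: 332, 841.
13-vertex 2-regular graph: the odd cycle C_{13}.
spec(A) ≈ [2.0, 1.770912, 1.136129, 0.241073, -0.70921, -1.497021, -1.941884] (distinct, 6 d.p.).
−13·(-2*cos(pi/13)) / ((2)−(-2*cos(pi/13))) = 13*cos(pi/13)/(cos(pi/13) + 1) = ϑ(G).
= 6.4041686… (decimal).
Check 6 ≤ 13*cos(pi/13)/(cos(pi/13) + 1) ≤ 7: both strict.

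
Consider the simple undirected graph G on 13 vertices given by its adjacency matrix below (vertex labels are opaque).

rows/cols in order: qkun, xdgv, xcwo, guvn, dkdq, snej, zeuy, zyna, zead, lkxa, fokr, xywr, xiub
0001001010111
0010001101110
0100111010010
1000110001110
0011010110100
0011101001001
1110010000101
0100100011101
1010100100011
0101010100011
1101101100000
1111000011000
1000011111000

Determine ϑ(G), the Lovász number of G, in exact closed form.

N(zeuy) = {qkun, xdgv, xcwo, snej, fokr, xiub}, |N(zeuy)| = 6.
N(xywr) = {qkun, xdgv, xcwo, guvn, zead, lkxa}, |N(xywr)| = 6.
Vertex guvn has 6 neighbors: qkun, dkdq, snej, lkxa, fokr, xywr.
Vertex zyna has 6 neighbors: xdgv, dkdq, zead, lkxa, fokr, xiub.
Every vertex has degree 6 (N=13); Paley(13): SR with (k,λ,μ)=(6,2,3).
spec(A) ≈ [6.0, 1.302776, -2.302776] (distinct, 6 d.p.).
ϑ = −N·λ_min/(λ_max−λ_min) = −13·(-sqrt(13)/2 - 1/2)/(6−(-sqrt(13)/2 - 1/2)) = sqrt(13).
= 3.605551275… (decimal).

sqrt(13)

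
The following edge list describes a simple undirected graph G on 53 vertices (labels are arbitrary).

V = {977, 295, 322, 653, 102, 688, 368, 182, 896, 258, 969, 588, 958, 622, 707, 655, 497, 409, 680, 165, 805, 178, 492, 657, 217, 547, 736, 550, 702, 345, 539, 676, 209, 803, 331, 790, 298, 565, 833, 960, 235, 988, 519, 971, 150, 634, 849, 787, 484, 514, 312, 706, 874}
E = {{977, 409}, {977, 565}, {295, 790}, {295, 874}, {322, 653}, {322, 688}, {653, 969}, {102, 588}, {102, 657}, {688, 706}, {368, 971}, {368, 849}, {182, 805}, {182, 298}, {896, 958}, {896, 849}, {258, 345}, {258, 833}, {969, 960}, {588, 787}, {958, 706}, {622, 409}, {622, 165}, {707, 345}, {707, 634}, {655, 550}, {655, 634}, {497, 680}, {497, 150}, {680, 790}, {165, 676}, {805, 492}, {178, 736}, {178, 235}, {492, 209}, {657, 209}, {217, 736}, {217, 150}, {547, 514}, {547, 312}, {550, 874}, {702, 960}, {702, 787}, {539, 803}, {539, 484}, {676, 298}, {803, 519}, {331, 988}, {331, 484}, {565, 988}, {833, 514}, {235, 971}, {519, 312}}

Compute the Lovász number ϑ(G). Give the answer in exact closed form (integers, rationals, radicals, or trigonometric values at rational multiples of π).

53*cos(pi/53)/(cos(pi/53) + 1)

deg(653) = 2; N(653) = {322, 969}.
deg(182) = 2; N(182) = {805, 298}.
Vertex 217 has 2 neighbors: 736, 150.
Vertex 150 has 2 neighbors: 497, 217.
53-vertex 2-regular graph: this is C_{53}, the 53-cycle.
spec(A) ≈ [2.0, 1.985962, 1.944046, 1.874839, 1.779314, 1.658811, 1.515022, 1.349966, 1.165959, 0.965584, 0.751655, 0.527174, 0.295293, 0.059267, -0.177592, -0.411957, -0.64054, -0.86013, -1.067647, -1.260176, -1.435015, -1.589709, -1.722087, -1.830291, -1.912802, -1.968461, -1.996487] (distinct, 6 d.p.).
Lovász (edge-transitive): ϑ = −53·(-2*cos(pi/53))/((2)−(-2*cos(pi/53))) = 53*cos(pi/53)/(cos(pi/53) + 1).
= 26.4767090… (decimal).
α=26, χ(Ḡ)=27; ϑ=53*cos(pi/53)/(cos(pi/53) + 1) lies between (both strict).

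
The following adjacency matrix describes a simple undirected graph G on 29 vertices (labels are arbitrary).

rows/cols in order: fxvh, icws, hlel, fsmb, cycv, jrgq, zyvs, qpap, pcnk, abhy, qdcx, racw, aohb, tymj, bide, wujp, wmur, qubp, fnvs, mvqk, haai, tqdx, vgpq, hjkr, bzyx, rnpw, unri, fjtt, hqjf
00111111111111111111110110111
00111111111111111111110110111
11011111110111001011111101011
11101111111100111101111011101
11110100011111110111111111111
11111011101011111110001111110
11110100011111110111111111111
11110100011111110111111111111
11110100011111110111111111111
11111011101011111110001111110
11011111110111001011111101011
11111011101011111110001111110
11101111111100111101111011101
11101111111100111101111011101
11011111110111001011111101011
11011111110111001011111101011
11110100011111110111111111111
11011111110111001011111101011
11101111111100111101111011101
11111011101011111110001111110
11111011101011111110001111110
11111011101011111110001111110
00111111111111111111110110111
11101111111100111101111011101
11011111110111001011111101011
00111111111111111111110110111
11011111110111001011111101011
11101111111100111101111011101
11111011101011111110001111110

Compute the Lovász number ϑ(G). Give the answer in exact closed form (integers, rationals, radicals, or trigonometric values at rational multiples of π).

7

Vertex bide has 22 neighbors: fxvh, icws, fsmb, cycv, jrgq, zyvs, qpap, pcnk, abhy, racw, aohb, tymj, wmur, fnvs, mvqk, haai, tqdx, vgpq, hjkr, rnpw, fjtt, hqjf.
Vertex fjtt has 23 neighbors: fxvh, icws, hlel, cycv, jrgq, zyvs, qpap, pcnk, abhy, qdcx, racw, bide, wujp, wmur, qubp, mvqk, haai, tqdx, vgpq, bzyx, rnpw, unri, hqjf.
deg(aohb) = 23; N(aohb) = {fxvh, icws, hlel, cycv, jrgq, zyvs, qpap, pcnk, abhy, qdcx, racw, bide, wujp, wmur, qubp, mvqk, haai, tqdx, vgpq, bzyx, rnpw, unri, hqjf}.
N(jrgq) = {fxvh, icws, hlel, fsmb, cycv, zyvs, qpap, pcnk, qdcx, aohb, tymj, bide, wujp, wmur, qubp, fnvs, vgpq, hjkr, bzyx, rnpw, unri, fjtt}, |N(jrgq)| = 22.
K_{7,7,6,5,4} (perfect); ϑ(G) = α(G) = max{7,7,6,5,4} = 7.
= 7.00000… (decimal).
α=7, χ(Ḡ)=7; ϑ=7 lies between (collapsed).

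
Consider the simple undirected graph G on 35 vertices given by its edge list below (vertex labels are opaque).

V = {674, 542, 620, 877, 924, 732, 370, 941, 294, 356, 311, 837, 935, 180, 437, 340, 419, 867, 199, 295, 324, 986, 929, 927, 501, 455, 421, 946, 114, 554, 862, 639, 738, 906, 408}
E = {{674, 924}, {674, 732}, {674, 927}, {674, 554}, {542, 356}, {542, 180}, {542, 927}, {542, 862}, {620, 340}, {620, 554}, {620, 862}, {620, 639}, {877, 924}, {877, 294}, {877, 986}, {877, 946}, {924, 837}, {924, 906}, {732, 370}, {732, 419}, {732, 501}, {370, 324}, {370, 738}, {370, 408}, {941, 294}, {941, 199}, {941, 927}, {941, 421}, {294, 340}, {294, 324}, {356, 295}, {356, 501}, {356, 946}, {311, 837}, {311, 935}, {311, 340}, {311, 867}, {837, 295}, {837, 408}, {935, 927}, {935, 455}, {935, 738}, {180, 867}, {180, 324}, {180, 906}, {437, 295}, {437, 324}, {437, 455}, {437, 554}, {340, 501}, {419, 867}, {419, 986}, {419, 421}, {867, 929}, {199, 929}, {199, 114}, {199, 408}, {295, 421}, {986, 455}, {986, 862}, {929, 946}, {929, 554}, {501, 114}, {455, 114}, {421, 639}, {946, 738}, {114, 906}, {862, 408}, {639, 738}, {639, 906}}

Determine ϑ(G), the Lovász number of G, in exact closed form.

deg(554) = 4; N(554) = {674, 620, 437, 929}.
N(906) = {924, 180, 114, 639}, |N(906)| = 4.
Vertex 837 has 4 neighbors: 924, 311, 295, 408.
N(311) = {837, 935, 340, 867}, |N(311)| = 4.
deg(v) = 4 for all v (|V|=35); Kneser-type, 3-subsets of [7].
Distinct eigenvalues (to 4 d.p.): [4.0, 2.0, -1.0, -3.0].
λ_max=4, λ_min=-3; ϑ = −35·λ_min/(λ_max−λ_min) = 15.
= 15.00000000… (decimal).

15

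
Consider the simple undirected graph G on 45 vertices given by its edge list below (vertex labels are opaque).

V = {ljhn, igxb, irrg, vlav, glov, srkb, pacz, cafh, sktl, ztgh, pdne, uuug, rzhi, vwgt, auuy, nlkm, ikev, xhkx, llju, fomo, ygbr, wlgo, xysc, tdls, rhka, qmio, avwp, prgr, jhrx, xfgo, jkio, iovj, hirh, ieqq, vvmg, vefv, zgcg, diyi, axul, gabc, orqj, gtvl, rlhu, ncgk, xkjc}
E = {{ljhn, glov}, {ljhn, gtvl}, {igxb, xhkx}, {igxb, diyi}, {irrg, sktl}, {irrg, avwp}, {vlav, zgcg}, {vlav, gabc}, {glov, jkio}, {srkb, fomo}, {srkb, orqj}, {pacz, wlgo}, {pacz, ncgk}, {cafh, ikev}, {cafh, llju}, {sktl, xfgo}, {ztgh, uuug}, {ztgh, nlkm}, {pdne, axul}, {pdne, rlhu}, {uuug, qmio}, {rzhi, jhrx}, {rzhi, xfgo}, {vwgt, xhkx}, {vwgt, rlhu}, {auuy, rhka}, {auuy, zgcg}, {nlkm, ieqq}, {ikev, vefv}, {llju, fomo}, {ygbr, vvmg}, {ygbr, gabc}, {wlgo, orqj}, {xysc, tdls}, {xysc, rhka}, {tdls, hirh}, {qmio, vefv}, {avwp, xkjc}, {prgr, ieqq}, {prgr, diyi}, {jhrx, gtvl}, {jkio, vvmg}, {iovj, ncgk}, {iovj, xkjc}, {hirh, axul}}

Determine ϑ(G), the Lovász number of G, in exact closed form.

deg(jkio) = 2; N(jkio) = {glov, vvmg}.
N(gtvl) = {ljhn, jhrx}, |N(gtvl)| = 2.
N(vwgt) = {xhkx, rlhu}, |N(vwgt)| = 2.
Vertex rzhi has 2 neighbors: jhrx, xfgo.
deg(v) = 2 for all v (|V|=45); a single 45-cycle (edge-transitive).
Distinct eigenvalues (to 4 d.p.): [2.0, 1.9805, 1.9225, 1.8271, 1.6961, 1.5321, 1.3383, 1.1184, 0.8767, 0.618, 0.3473, 0.0698, -0.2091, -0.4838, -0.7492, -1.0, -1.2313, -1.4387, -1.618, -1.7659, -1.8794, -1.9563, -1.9951].
Lovász (edge-transitive): ϑ = −45·(-2*cos(pi/45))/((2)−(-2*cos(pi/45))) = 45*cos(pi/45)/(cos(pi/45) + 1).
ϑ(G) ≈ 22.472562147.
α=22, χ(Ḡ)=23; ϑ=45*cos(pi/45)/(cos(pi/45) + 1) lies between (both strict).

45*cos(pi/45)/(cos(pi/45) + 1)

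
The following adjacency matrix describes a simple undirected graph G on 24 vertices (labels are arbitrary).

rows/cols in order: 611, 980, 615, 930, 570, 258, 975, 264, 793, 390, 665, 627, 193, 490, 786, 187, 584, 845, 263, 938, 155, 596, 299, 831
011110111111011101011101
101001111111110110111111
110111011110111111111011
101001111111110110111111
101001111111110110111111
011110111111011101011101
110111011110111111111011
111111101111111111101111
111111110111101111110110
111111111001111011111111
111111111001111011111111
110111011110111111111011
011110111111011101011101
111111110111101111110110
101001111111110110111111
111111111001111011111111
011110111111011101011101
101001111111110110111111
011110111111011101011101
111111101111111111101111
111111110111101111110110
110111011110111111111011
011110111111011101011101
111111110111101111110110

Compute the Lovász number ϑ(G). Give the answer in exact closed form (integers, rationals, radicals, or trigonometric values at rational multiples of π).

deg(627) = 20; N(627) = {611, 980, 930, 570, 258, 264, 793, 390, 665, 193, 490, 786, 187, 584, 845, 263, 938, 155, 299, 831}.
Vertex 975 has 20 neighbors: 611, 980, 930, 570, 258, 264, 793, 390, 665, 193, 490, 786, 187, 584, 845, 263, 938, 155, 299, 831.
deg(615) = 20; N(615) = {611, 980, 930, 570, 258, 264, 793, 390, 665, 193, 490, 786, 187, 584, 845, 263, 938, 155, 299, 831}.
deg(831) = 20; N(831) = {611, 980, 615, 930, 570, 258, 975, 264, 390, 665, 627, 193, 786, 187, 584, 845, 263, 938, 596, 299}.
G = K_{6,5,4,4,3,2}: α = 6 = χ(Ḡ), so ϑ = 6.
Numerically 6.000000000.
6 ≤ 6 ≤ 6: collapsed.

6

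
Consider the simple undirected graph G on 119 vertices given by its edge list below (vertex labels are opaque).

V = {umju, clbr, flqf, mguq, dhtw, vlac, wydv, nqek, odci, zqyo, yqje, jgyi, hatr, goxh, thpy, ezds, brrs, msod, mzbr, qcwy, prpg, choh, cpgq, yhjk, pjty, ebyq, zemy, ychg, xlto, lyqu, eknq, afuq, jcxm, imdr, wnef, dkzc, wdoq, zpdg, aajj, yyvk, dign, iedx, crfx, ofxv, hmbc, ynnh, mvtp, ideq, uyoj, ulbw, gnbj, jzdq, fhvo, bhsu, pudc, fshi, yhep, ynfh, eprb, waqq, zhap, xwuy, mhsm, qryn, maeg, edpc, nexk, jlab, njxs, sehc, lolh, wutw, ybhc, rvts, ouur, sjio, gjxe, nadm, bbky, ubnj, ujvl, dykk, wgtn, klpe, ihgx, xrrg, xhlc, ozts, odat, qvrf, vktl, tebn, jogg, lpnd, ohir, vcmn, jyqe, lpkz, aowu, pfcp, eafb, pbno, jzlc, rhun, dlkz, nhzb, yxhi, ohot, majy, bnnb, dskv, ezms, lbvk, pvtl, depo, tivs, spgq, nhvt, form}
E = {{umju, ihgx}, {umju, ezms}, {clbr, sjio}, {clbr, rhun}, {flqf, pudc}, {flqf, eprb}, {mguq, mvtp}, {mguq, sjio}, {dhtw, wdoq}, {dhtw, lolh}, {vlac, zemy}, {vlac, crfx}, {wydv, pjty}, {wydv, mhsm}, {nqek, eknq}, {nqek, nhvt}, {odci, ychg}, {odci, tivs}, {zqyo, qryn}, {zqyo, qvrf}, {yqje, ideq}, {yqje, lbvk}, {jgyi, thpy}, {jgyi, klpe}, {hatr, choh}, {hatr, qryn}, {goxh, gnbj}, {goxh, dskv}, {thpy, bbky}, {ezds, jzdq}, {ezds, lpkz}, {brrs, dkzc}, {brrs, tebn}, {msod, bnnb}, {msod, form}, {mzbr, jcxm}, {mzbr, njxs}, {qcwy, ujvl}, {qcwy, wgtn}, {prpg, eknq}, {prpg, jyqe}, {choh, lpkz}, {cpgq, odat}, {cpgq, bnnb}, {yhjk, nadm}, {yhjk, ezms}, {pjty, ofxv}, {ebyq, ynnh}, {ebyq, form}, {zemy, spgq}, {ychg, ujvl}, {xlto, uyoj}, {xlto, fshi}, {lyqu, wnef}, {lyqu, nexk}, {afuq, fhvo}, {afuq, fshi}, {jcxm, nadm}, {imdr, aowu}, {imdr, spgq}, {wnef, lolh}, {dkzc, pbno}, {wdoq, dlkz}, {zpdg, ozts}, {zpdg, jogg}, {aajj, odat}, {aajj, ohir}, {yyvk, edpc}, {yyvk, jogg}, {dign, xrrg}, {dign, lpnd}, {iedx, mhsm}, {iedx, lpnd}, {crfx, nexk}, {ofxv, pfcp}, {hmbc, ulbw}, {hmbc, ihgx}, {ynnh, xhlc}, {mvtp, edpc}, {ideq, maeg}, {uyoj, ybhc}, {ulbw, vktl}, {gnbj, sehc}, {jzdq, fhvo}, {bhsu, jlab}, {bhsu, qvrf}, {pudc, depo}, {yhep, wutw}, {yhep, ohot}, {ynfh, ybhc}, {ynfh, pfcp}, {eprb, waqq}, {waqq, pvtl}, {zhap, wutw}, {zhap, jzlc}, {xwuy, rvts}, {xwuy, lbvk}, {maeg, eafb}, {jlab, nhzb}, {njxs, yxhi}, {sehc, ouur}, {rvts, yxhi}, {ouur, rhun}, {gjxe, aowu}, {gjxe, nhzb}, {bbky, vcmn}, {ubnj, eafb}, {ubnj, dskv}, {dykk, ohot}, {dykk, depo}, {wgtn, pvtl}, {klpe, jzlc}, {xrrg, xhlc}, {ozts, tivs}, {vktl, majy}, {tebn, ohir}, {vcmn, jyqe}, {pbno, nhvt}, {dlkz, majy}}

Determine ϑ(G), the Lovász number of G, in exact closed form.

Vertex crfx has 2 neighbors: vlac, nexk.
deg(bnnb) = 2; N(bnnb) = {msod, cpgq}.
deg(thpy) = 2; N(thpy) = {jgyi, bbky}.
Vertex yyvk has 2 neighbors: edpc, jogg.
deg(v) = 2 for all v (|V|=119); the odd cycle C_{119}.
The 60 distinct eigenvalues: [2.0, 1.997213, 1.988859, 1.974962, 1.95556, 1.930708, 1.900475, 1.864944, 1.824216, 1.778403, 1.727634, 1.672049, 1.611804, 1.547067, 1.478018, 1.404849, 1.327765, 1.24698, 1.162719, 1.075218, 0.984719, 0.891477, 0.795749, 0.697804, 0.597914, 0.496357, 0.393417, 0.28938, 0.184537, 0.079179, -0.026399, -0.131904, -0.237041, -0.341517, -0.445042, -0.547326, -0.648085, -0.747037, -0.843907, -0.938425, -1.030328, -1.119358, -1.205269, -1.287821, -1.366783, -1.441936, -1.51307, -1.579986, -1.642499, -1.700434, -1.75363, -1.801938, -1.845223, -1.883366, -1.916259, -1.943812, -1.965946, -1.982601, -1.993731, -1.999303].
ϑ = −N·λ_min/(λ_max−λ_min) = −119·(-2*cos(pi/119))/(2−(-2*cos(pi/119))) = 119*cos(pi/119)/(cos(pi/119) + 1).
≈ 59.489631564 (to 9 d.p.).
Lovász sandwich 59 ≤ 119*cos(pi/119)/(cos(pi/119) + 1) ≤ 60: both strict.

119*cos(pi/119)/(cos(pi/119) + 1)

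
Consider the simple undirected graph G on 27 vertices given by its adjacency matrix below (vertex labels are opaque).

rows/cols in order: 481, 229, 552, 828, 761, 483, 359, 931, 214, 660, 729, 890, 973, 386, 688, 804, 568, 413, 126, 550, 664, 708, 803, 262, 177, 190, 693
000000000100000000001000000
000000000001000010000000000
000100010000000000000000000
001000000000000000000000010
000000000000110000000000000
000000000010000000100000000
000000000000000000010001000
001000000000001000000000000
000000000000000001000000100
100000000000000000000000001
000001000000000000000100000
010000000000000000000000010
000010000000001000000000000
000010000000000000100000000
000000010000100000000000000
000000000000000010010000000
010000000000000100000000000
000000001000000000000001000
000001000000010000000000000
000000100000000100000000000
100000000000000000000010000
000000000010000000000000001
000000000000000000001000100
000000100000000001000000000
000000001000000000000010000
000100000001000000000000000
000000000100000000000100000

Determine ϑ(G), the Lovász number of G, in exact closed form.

27*cos(pi/27)/(cos(pi/27) + 1)

deg(931) = 2; N(931) = {552, 688}.
Vertex 828 has 2 neighbors: 552, 190.
N(660) = {481, 693}, |N(660)| = 2.
deg(804) = 2; N(804) = {568, 550}.
Regular of degree 2 on 27 vertices: connected 2-regular on 27 ⇒ C_{27}.
spec(A) ≈ [2.0, 1.94609, 1.787265, 1.532089, 1.194317, 0.79216, 0.347296, -0.11629, -0.573606, -1.0, -1.372483, -1.670976, -1.879385, -1.986477] (distinct, 6 d.p.).
ϑ = −N·λ_min/(λ_max−λ_min) = −27·(-2*cos(pi/27))/(2−(-2*cos(pi/27))) = 27*cos(pi/27)/(cos(pi/27) + 1).
≈ 13.4542 (to 4 d.p.).
Check 13 ≤ 27*cos(pi/27)/(cos(pi/27) + 1) ≤ 14: both strict.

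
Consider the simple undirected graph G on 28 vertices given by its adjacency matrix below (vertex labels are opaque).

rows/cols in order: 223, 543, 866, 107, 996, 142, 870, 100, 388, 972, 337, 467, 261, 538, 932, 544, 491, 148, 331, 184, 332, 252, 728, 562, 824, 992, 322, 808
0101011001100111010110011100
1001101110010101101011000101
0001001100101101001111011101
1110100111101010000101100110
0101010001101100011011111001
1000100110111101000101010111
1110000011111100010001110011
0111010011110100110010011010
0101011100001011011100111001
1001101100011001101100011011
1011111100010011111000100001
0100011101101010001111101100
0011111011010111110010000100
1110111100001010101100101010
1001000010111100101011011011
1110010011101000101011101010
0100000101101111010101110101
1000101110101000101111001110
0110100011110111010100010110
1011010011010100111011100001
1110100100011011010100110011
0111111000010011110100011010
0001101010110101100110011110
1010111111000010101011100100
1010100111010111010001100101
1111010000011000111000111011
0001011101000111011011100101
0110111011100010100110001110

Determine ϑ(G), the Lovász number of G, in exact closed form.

7

Vertex 142 has 15 neighbors: 223, 996, 100, 388, 337, 467, 261, 538, 544, 184, 252, 562, 992, 322, 808.
deg(972) = 15; N(972) = {223, 107, 996, 870, 100, 467, 261, 544, 491, 331, 184, 562, 824, 322, 808}.
deg(148) = 15; N(148) = {223, 996, 870, 100, 388, 337, 261, 491, 331, 184, 332, 252, 824, 992, 322}.
Vertex 992 has 15 neighbors: 223, 543, 866, 107, 142, 467, 261, 491, 148, 331, 728, 562, 824, 322, 808.
15-regular, N=28; Kneser K(8,2) on C(8,2)=28 vertices.
A has 3 distinct eigenvalues ≈ [15.0, 1.0, -5.0].
λ_max=15, λ_min=-5; ϑ = −28·λ_min/(λ_max−λ_min) = 7.
= 7.00000000… (decimal).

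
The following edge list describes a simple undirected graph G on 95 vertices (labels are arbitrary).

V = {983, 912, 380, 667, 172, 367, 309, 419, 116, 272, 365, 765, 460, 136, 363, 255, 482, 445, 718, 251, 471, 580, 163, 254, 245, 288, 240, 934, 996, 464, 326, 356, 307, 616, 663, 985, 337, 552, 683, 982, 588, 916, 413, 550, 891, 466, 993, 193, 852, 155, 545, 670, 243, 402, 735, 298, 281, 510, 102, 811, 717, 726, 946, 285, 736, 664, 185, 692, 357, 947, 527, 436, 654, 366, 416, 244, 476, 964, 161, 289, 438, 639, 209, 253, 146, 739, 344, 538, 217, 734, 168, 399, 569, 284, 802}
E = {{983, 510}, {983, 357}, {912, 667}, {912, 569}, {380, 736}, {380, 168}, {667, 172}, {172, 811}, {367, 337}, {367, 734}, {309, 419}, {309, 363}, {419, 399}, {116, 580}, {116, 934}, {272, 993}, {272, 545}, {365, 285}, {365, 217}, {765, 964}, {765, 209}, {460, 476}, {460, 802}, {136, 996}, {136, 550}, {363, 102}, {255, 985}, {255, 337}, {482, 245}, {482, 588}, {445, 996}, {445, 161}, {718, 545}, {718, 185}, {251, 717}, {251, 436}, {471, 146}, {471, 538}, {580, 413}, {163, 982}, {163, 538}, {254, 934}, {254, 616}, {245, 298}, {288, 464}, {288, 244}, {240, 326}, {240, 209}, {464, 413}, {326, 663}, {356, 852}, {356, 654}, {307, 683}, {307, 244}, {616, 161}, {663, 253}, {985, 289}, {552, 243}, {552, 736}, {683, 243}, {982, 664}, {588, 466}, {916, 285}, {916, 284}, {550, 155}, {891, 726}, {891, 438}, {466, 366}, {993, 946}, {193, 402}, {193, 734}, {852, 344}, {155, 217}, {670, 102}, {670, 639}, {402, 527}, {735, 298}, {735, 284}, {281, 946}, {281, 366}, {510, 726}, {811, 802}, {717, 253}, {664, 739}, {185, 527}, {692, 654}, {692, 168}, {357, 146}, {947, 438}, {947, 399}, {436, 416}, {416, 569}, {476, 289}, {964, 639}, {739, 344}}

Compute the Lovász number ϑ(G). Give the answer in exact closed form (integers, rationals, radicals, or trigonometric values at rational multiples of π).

Vertex 284 has 2 neighbors: 916, 735.
Vertex 251 has 2 neighbors: 717, 436.
deg(363) = 2; N(363) = {309, 102}.
N(288) = {464, 244}, |N(288)| = 2.
Every vertex has degree 2 (N=95); the odd cycle C_{95}.
Distinct eigenvalues (to 3 d.p.): [2.0, 1.996, 1.983, 1.961, 1.93, 1.892, 1.845, 1.789, 1.727, 1.656, 1.578, 1.494, 1.402, 1.305, 1.202, 1.094, 0.981, 0.864, 0.742, 0.618, 0.491, 0.362, 0.231, 0.099, -0.033, -0.165, -0.297, -0.427, -0.555, -0.681, -0.803, -0.923, -1.038, -1.149, -1.254, -1.355, -1.449, -1.537, -1.618, -1.692, -1.759, -1.818, -1.869, -1.912, -1.947, -1.973, -1.99, -1.999].
Lovász (edge-transitive): ϑ = −95·(-2*cos(pi/95))/((2)−(-2*cos(pi/95))) = 95*cos(pi/95)/(cos(pi/95) + 1).
Numerically 47.487011311.
Lovász sandwich 47 ≤ 95*cos(pi/95)/(cos(pi/95) + 1) ≤ 48: both strict.

95*cos(pi/95)/(cos(pi/95) + 1)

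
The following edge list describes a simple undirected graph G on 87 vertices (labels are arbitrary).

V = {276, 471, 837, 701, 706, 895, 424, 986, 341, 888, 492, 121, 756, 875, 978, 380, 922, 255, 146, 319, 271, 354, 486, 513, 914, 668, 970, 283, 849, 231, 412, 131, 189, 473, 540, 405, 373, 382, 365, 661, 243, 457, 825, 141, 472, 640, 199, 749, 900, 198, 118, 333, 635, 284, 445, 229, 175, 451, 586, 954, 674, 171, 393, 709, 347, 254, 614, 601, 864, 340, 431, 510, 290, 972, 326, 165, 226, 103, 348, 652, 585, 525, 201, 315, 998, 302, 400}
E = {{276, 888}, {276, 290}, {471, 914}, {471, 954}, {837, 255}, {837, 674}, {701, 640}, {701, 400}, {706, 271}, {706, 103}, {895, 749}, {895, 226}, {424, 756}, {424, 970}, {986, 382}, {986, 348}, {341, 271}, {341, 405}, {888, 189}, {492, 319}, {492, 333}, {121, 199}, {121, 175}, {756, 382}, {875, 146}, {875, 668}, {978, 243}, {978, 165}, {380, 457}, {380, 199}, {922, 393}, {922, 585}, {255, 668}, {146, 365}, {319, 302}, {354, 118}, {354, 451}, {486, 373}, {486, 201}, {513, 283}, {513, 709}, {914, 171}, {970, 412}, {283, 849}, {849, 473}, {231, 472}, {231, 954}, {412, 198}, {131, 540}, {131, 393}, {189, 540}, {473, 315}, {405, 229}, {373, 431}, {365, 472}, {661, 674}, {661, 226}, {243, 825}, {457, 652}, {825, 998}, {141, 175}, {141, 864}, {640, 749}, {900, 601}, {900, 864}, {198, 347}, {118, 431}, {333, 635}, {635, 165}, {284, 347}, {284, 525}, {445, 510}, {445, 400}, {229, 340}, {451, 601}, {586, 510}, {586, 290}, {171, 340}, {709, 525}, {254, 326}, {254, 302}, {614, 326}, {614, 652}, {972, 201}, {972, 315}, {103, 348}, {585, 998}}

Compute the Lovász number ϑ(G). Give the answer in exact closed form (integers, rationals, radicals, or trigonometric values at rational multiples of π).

N(348) = {986, 103}, |N(348)| = 2.
N(431) = {373, 118}, |N(431)| = 2.
Vertex 457 has 2 neighbors: 380, 652.
Vertex 165 has 2 neighbors: 978, 635.
G on 87 vertices is 2-regular; a single 87-cycle (edge-transitive).
A has 44 distinct eigenvalues ≈ [2.0, 1.995, 1.979, 1.953, 1.917, 1.871, 1.815, 1.75, 1.675, 1.592, 1.501, 1.401, 1.295, 1.181, 1.062, 0.937, 0.807, 0.673, 0.535, 0.395, 0.252, 0.108, -0.036, -0.18, -0.324, -0.465, -0.604, -0.74, -0.872, -1.0, -1.122, -1.239, -1.349, -1.452, -1.547, -1.635, -1.714, -1.784, -1.844, -1.895, -1.936, -1.967, -1.988, -1.999].
With N=87: ϑ(G) = 87·(-(-1)*2*cos(pi/87))/(2−(-2*cos(pi/87))) = 87*cos(pi/87)/(cos(pi/87) + 1).
= 43.48581645… (decimal).
Check 43 ≤ 87*cos(pi/87)/(cos(pi/87) + 1) ≤ 44: both strict.

87*cos(pi/87)/(cos(pi/87) + 1)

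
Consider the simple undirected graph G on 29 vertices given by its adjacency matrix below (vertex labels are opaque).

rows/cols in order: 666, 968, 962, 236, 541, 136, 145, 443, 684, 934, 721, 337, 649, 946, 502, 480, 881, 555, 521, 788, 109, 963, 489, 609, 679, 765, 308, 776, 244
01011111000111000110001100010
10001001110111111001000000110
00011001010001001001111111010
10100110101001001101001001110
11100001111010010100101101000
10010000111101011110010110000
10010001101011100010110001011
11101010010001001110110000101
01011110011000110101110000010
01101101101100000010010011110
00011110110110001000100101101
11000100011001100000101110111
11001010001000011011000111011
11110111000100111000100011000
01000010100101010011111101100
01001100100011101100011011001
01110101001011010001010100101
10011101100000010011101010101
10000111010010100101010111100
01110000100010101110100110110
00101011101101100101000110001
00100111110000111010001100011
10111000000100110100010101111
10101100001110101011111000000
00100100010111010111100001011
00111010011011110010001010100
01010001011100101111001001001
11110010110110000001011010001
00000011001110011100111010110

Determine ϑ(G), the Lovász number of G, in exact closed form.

sqrt(29)

Vertex 679 has 14 neighbors: 962, 136, 934, 337, 649, 946, 480, 555, 521, 788, 109, 765, 776, 244.
Vertex 236 has 14 neighbors: 666, 962, 136, 145, 684, 721, 946, 881, 555, 788, 489, 765, 308, 776.
N(555) = {666, 236, 541, 136, 443, 684, 480, 521, 788, 109, 489, 679, 308, 244}, |N(555)| = 14.
deg(881) = 14; N(881) = {968, 962, 236, 136, 443, 721, 649, 946, 480, 788, 963, 609, 308, 244}.
29-vertex 14-regular graph: SR(29,14,6,7) — a Paley graph.
A has 3 distinct eigenvalues ≈ [14.0, 2.192582, -3.192582].
Lovász: ϑ = −29(-sqrt(29)/2 - 1/2)/(14+-(-sqrt(29)/2 - 1/2)) = sqrt(29).
ϑ(G) ≈ 5.385165.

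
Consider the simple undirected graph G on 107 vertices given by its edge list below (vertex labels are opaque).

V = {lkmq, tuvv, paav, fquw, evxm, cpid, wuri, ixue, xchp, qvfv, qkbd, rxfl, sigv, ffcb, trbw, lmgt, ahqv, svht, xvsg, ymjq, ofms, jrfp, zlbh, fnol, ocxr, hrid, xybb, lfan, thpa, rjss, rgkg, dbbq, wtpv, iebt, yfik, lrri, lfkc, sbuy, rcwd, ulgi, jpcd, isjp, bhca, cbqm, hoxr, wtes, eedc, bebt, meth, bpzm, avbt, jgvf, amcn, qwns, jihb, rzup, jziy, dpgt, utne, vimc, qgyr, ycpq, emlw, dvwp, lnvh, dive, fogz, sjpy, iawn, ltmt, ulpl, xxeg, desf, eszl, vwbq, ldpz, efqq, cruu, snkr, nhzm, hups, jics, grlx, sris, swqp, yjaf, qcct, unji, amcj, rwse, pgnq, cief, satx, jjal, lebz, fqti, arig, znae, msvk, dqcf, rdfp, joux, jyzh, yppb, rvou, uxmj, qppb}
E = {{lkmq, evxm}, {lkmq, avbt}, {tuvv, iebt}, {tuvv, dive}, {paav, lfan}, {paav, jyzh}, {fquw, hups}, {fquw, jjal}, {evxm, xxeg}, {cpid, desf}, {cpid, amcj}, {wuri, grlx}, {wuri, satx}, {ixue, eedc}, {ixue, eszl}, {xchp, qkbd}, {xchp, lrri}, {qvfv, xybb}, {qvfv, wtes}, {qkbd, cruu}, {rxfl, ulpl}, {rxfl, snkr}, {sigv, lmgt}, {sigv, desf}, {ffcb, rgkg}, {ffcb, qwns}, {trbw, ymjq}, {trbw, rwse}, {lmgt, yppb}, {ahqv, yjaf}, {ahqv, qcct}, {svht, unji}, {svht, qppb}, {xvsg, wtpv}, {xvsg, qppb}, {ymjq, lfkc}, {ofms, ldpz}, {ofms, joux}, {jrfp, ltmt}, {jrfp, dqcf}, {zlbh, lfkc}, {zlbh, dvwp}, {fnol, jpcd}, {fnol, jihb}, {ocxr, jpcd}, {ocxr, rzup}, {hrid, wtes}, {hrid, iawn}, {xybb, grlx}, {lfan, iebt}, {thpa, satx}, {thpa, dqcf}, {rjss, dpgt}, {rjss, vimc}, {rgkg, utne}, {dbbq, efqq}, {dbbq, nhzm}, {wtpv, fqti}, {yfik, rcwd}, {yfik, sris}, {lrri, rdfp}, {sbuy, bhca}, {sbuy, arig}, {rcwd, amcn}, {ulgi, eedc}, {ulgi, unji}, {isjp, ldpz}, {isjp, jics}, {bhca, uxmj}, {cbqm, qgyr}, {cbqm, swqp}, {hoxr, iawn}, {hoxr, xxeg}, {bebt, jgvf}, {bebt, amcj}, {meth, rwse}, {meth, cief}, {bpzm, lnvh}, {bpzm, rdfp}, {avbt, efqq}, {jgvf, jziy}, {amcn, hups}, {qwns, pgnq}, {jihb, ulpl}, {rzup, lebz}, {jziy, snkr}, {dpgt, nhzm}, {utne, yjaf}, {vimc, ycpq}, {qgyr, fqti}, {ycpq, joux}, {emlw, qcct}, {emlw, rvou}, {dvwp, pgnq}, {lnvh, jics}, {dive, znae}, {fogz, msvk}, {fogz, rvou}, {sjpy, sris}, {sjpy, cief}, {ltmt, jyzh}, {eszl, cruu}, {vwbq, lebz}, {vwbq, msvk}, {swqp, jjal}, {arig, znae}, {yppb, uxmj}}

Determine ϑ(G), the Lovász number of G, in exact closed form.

Vertex bpzm has 2 neighbors: lnvh, rdfp.
Vertex qppb has 2 neighbors: svht, xvsg.
deg(rwse) = 2; N(rwse) = {trbw, meth}.
deg(lmgt) = 2; N(lmgt) = {sigv, yppb}.
Regular of degree 2 on 107 vertices: connected 2-regular on 107 ⇒ C_{107}.
spec(A) ≈ [2.0, 1.996553, 1.986223, 1.969046, 1.945082, 1.914413, 1.877144, 1.833404, 1.783344, 1.727137, 1.664975, 1.597075, 1.523668, 1.44501, 1.36137, 1.273037, 1.180316, 1.083526, 0.983001, 0.879087, 0.772143, 0.662537, 0.550647, 0.43686, 0.321566, 0.205163, 0.088054, -0.02936, -0.146672, -0.263478, -0.379376, -0.493966, -0.606854, -0.717649, -0.825971, -0.931446, -1.033709, -1.132409, -1.227206, -1.317772, -1.403795, -1.484979, -1.561044, -1.631728, -1.696787, -1.755997, -1.809154, -1.856074, -1.896596, -1.930579, -1.957908, -1.978487, -1.992247, -1.999138] (distinct, 6 d.p.).
ϑ = −N·λ_min/(λ_max−λ_min) = −107·(-2*cos(pi/107))/(2−(-2*cos(pi/107))) = 107*cos(pi/107)/(cos(pi/107) + 1).
Numerically 53.48846843.
Check 53 ≤ 107*cos(pi/107)/(cos(pi/107) + 1) ≤ 54: both strict.

107*cos(pi/107)/(cos(pi/107) + 1)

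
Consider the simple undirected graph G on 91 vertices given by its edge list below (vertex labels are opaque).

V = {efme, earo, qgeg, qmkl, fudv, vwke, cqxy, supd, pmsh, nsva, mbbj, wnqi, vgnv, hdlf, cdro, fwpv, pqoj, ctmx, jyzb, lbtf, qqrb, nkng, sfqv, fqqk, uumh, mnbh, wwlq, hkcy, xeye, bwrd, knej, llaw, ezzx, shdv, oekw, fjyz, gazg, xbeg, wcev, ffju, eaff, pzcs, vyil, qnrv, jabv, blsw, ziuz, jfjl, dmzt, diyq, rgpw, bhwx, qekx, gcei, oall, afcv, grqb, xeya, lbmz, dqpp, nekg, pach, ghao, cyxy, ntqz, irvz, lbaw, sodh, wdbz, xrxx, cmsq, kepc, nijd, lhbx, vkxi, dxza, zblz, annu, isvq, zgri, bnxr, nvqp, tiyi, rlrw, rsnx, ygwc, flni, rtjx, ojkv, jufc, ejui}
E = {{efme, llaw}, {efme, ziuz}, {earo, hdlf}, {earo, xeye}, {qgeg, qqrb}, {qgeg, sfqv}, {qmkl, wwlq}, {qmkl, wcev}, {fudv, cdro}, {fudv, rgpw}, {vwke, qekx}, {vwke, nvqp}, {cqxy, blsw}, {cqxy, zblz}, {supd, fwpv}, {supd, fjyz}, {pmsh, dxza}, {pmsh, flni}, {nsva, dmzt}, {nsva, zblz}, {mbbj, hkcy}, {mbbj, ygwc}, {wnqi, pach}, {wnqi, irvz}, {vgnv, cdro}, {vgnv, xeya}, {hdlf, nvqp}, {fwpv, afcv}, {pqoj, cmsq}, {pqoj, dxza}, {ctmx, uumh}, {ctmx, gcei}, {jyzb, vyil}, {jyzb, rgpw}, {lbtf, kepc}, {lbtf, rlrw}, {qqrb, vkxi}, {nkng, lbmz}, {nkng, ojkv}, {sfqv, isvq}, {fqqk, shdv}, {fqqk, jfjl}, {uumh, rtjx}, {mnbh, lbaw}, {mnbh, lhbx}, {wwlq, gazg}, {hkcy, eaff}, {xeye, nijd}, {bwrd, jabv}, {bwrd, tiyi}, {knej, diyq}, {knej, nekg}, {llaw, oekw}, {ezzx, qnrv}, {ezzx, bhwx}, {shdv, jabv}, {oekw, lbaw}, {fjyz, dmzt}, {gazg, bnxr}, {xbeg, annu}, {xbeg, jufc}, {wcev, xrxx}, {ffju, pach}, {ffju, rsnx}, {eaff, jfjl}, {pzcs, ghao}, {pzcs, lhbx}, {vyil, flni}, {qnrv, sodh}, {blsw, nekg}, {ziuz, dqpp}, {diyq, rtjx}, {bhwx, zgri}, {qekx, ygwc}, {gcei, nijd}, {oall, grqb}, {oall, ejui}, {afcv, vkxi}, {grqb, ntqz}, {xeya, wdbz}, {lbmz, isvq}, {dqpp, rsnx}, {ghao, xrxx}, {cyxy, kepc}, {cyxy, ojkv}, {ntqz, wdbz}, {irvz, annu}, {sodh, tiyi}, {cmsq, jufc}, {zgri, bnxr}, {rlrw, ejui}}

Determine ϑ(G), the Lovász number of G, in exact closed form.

deg(sodh) = 2; N(sodh) = {qnrv, tiyi}.
Vertex qmkl has 2 neighbors: wwlq, wcev.
N(qnrv) = {ezzx, sodh}, |N(qnrv)| = 2.
N(wnqi) = {pach, irvz}, |N(wnqi)| = 2.
2-regular, N=91; a single 91-cycle (edge-transitive).
spec(A) ≈ [2.0, 1.9952, 1.981, 1.9572, 1.9242, 1.882, 1.8308, 1.7709, 1.7026, 1.6261, 1.5419, 1.4504, 1.3519, 1.247, 1.1361, 1.0199, 0.8987, 0.7733, 0.6442, 0.5121, 0.3775, 0.2411, 0.1035, -0.0345, -0.1724, -0.3095, -0.445, -0.5785, -0.7092, -0.8365, -0.9599, -1.0786, -1.1923, -1.3002, -1.402, -1.497, -1.585, -1.6653, -1.7378, -1.8019, -1.8575, -1.9042, -1.9419, -1.9703, -1.9893, -1.9988] (distinct, 4 d.p.).
−91·(-2*cos(pi/91)) / ((2)−(-2*cos(pi/91))) = 91*cos(pi/91)/(cos(pi/91) + 1) = ϑ(G).
≈ 45.4864402 (to 7 d.p.).
α=45, χ(Ḡ)=46; ϑ=91*cos(pi/91)/(cos(pi/91) + 1) lies between (both strict).

91*cos(pi/91)/(cos(pi/91) + 1)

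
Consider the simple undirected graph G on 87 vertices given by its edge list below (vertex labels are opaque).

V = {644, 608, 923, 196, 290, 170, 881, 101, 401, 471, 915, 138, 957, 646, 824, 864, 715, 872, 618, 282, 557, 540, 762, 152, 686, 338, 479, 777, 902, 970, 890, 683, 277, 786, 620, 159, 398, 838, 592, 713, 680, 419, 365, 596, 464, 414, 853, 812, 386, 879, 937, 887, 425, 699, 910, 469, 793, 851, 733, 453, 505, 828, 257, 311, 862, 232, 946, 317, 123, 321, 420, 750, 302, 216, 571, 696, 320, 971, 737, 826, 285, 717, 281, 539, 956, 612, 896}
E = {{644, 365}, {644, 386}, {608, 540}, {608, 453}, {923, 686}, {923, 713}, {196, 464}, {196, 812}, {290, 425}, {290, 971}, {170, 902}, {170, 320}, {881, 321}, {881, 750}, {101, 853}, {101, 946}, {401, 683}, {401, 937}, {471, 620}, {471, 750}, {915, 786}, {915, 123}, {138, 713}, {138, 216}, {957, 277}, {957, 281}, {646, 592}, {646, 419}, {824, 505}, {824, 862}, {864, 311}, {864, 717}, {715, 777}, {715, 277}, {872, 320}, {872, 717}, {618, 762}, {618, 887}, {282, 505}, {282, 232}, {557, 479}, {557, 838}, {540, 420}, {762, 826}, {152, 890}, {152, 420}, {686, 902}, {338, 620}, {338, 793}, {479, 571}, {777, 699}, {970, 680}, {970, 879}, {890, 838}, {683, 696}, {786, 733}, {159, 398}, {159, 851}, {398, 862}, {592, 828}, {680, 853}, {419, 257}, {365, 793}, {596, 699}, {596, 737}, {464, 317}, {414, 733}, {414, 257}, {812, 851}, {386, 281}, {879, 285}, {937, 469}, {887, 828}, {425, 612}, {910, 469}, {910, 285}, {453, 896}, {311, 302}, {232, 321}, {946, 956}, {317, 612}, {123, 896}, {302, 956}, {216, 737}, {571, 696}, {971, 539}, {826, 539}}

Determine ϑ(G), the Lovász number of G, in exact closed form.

N(152) = {890, 420}, |N(152)| = 2.
Vertex 686 has 2 neighbors: 923, 902.
N(838) = {557, 890}, |N(838)| = 2.
N(281) = {957, 386}, |N(281)| = 2.
2-regular, N=87; the odd cycle C_{87}.
spec(A) ≈ [2.0, 1.994786, 1.979173, 1.953241, 1.917126, 1.871016, 1.815151, 1.749823, 1.675372, 1.592186, 1.5007, 1.401389, 1.294773, 1.181406, 1.061879, 0.936817, 0.80687, 0.672717, 0.535057, 0.394607, 0.252099, 0.108278, -0.036108, -0.180306, -0.323564, -0.465135, -0.604281, -0.740276, -0.872412, -1.0, -1.122374, -1.238897, -1.34896, -1.451991, -1.547452, -1.634845, -1.713714, -1.78365, -1.844286, -1.895306, -1.936446, -1.96749, -1.988276, -1.998696] (distinct, 6 d.p.).
With N=87: ϑ(G) = 87·(-(-1)*2*cos(pi/87))/(2−(-2*cos(pi/87))) = 87*cos(pi/87)/(cos(pi/87) + 1).
= 43.485816… (decimal).
43 ≤ 87*cos(pi/87)/(cos(pi/87) + 1) ≤ 44: both strict.

87*cos(pi/87)/(cos(pi/87) + 1)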